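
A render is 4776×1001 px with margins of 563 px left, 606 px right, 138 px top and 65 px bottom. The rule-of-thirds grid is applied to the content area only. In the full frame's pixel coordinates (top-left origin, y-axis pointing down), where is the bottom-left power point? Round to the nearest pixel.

Content width = 4776 − 563 − 606 = 3607 px; content height = 1001 − 138 − 65 = 798 px.
Bottom-left is one-third across and two-thirds down within the content area.
x = 563 + 1 × 3607/3 = 563 + 1202.33 ≈ 1765
y = 138 + 2 × 798/3 = 138 + 532.00 ≈ 670

(1765, 670)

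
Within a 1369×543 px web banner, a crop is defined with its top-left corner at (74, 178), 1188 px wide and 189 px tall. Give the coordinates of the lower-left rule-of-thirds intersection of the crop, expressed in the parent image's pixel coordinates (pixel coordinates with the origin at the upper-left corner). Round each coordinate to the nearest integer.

(470, 304)

One third of the crop width 1188 is 396.00 px.
One third of the crop height 189 is 63.00 px.
The lower-left point is one-third across and two-thirds down within the crop:
x = 74 + 1 × 396.00 ≈ 470; y = 178 + 2 × 63.00 ≈ 304.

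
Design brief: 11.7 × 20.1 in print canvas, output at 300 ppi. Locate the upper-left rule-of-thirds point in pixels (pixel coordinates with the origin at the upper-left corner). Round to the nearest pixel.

In pixels the canvas is 11.7 × 300 = 3510 wide and 20.1 × 300 = 6030 tall.
The upper-left point is one-third across and one-third down:
x = 1 × 3510/3 ≈ 1170; y = 1 × 6030/3 ≈ 2010.

x = 1170 px, y = 2010 px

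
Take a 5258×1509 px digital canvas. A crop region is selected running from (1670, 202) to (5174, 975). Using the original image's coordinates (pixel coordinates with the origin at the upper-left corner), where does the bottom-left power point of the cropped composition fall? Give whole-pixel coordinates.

Crop width = 5174 − 1670 = 3504 px; one third is 1168.00 px.
Crop height = 975 − 202 = 773 px; one third is 257.67 px.
The bottom-left point is one-third across and two-thirds down within the crop:
x = 1670 + 1 × 1168.00 ≈ 2838; y = 202 + 2 × 257.67 ≈ 717.

x = 2838 px, y = 717 px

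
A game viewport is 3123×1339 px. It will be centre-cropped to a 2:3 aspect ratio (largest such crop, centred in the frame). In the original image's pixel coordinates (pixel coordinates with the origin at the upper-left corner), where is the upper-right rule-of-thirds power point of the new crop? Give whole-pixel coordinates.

(1710, 446)

3123/1339 > 2/3, so the 2:3 crop keeps the full height 1339 and trims width to 1339 × 2/3 = 892.67 px.
Left offset = (3123 − 892.67)/2 = 1115.17 px; top offset = 0.
Upper-right is two-thirds across and one-third down within the crop:
x = 1115.17 + 2 × 892.67/3 ≈ 1710; y = 0.00 + 1 × 1339.00/3 ≈ 446.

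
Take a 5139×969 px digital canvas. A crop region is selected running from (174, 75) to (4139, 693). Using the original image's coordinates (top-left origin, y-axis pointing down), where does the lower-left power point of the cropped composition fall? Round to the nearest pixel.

x = 1496 px, y = 487 px

Crop width = 4139 − 174 = 3965 px; one third is 1321.67 px.
Crop height = 693 − 75 = 618 px; one third is 206.00 px.
The lower-left point is one-third across and two-thirds down within the crop:
x = 174 + 1 × 1321.67 ≈ 1496; y = 75 + 2 × 206.00 ≈ 487.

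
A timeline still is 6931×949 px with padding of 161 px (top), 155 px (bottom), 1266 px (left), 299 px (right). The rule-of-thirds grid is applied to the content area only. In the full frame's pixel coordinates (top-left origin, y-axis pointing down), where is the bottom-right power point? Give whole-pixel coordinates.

Content width = 6931 − 1266 − 299 = 5366 px; content height = 949 − 161 − 155 = 633 px.
Bottom-right is two-thirds across and two-thirds down within the content area.
x = 1266 + 2 × 5366/3 = 1266 + 3577.33 ≈ 4843
y = 161 + 2 × 633/3 = 161 + 422.00 ≈ 583

x = 4843 px, y = 583 px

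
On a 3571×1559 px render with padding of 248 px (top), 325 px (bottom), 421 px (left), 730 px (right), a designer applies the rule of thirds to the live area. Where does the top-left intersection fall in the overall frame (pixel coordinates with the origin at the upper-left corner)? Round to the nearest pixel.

(1228, 577)

Content width = 3571 − 421 − 730 = 2420 px; content height = 1559 − 248 − 325 = 986 px.
Top-left is one-third across and one-third down within the live area.
x = 421 + 1 × 2420/3 = 421 + 806.67 ≈ 1228
y = 248 + 1 × 986/3 = 248 + 328.67 ≈ 577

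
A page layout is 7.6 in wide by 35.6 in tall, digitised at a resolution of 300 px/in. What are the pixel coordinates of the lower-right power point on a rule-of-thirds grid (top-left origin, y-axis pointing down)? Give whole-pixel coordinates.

In pixels the canvas is 7.6 × 300 = 2280 wide and 35.6 × 300 = 10680 tall.
The lower-right point is two-thirds across and two-thirds down:
x = 2 × 2280/3 ≈ 1520; y = 2 × 10680/3 ≈ 7120.

(1520, 7120)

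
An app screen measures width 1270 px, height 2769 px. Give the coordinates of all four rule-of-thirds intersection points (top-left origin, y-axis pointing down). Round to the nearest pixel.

One third of 1270 is 423.33; one third of 2769 is 923.
Vertical third lines at x = 423 and x = 847; horizontal third lines at y = 923 and y = 1846.

(423, 923), (847, 923), (423, 1846), (847, 1846)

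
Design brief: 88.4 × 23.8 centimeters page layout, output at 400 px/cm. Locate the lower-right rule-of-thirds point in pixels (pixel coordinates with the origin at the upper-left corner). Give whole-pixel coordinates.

In pixels the canvas is 88.4 × 400 = 35360 wide and 23.8 × 400 = 9520 tall.
The lower-right point is two-thirds across and two-thirds down:
x = 2 × 35360/3 ≈ 23573; y = 2 × 9520/3 ≈ 6347.

(23573, 6347)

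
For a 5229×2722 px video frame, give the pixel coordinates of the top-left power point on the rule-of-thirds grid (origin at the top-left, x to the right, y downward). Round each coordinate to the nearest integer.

The top-left point sits one-third of the way across and one-third of the way down.
x = 1 × 5229/3 ≈ 1743; y = 1 × 2722/3 ≈ 907.

x = 1743 px, y = 907 px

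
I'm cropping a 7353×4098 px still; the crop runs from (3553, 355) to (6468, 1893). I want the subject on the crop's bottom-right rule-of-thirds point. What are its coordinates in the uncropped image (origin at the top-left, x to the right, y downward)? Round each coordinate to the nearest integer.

Crop width = 6468 − 3553 = 2915 px; one third is 971.67 px.
Crop height = 1893 − 355 = 1538 px; one third is 512.67 px.
The bottom-right point is two-thirds across and two-thirds down within the crop:
x = 3553 + 2 × 971.67 ≈ 5496; y = 355 + 2 × 512.67 ≈ 1380.

(5496, 1380)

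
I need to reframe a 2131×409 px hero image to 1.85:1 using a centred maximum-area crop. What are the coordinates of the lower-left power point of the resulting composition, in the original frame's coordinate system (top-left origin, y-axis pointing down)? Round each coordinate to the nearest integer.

(939, 273)

2131/409 > 1.85/1, so the 1.85:1 crop keeps the full height 409 and trims width to 409 × 1.85/1 = 756.65 px.
Left offset = (2131 − 756.65)/2 = 687.17 px; top offset = 0.
Lower-left is one-third across and two-thirds down within the crop:
x = 687.17 + 1 × 756.65/3 ≈ 939; y = 0.00 + 2 × 409.00/3 ≈ 273.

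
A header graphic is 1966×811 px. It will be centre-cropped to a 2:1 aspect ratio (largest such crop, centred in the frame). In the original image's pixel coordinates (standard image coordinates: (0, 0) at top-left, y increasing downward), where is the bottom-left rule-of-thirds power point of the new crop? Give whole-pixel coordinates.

1966/811 > 2/1, so the 2:1 crop keeps the full height 811 and trims width to 811 × 2/1 = 1622.00 px.
Left offset = (1966 − 1622.00)/2 = 172.00 px; top offset = 0.
Bottom-left is one-third across and two-thirds down within the crop:
x = 172.00 + 1 × 1622.00/3 ≈ 713; y = 0.00 + 2 × 811.00/3 ≈ 541.

x = 713 px, y = 541 px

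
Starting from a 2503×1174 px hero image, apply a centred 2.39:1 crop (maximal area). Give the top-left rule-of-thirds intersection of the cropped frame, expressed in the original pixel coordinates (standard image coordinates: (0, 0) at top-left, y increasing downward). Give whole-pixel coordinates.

2503/1174 < 2.39/1, so the 2.39:1 crop keeps the full width 2503 and trims height to 2503 × 1/2.39 = 1047.28 px.
Top offset = (1174 − 1047.28)/2 = 63.36 px; left offset = 0.
Top-left is one-third across and one-third down within the crop:
x = 0.00 + 1 × 2503.00/3 ≈ 834; y = 63.36 + 1 × 1047.28/3 ≈ 412.

x = 834 px, y = 412 px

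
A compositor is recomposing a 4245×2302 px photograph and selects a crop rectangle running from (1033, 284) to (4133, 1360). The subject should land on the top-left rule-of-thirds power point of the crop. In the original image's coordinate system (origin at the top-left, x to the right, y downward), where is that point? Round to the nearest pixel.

Crop width = 4133 − 1033 = 3100 px; one third is 1033.33 px.
Crop height = 1360 − 284 = 1076 px; one third is 358.67 px.
The top-left point is one-third across and one-third down within the crop:
x = 1033 + 1 × 1033.33 ≈ 2066; y = 284 + 1 × 358.67 ≈ 643.

(2066, 643)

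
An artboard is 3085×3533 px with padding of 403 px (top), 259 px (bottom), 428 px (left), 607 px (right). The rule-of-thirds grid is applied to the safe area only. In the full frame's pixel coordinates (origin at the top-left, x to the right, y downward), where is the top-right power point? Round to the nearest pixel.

(1795, 1360)

Content width = 3085 − 428 − 607 = 2050 px; content height = 3533 − 403 − 259 = 2871 px.
Top-right is two-thirds across and one-third down within the safe area.
x = 428 + 2 × 2050/3 = 428 + 1366.67 ≈ 1795
y = 403 + 1 × 2871/3 = 403 + 957.00 ≈ 1360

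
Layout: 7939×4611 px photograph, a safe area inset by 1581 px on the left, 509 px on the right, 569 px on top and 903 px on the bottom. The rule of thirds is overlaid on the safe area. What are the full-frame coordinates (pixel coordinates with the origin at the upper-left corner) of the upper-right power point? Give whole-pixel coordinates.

(5480, 1615)

Content width = 7939 − 1581 − 509 = 5849 px; content height = 4611 − 569 − 903 = 3139 px.
Upper-right is two-thirds across and one-third down within the safe area.
x = 1581 + 2 × 5849/3 = 1581 + 3899.33 ≈ 5480
y = 569 + 1 × 3139/3 = 569 + 1046.33 ≈ 1615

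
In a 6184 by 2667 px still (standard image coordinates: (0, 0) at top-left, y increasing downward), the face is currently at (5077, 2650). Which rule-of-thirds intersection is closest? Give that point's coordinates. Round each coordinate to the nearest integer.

x = 4123 px, y = 1778 px

Third lines: x ∈ {2061, 4123}, y ∈ {889, 1778}.
5077 is closer to x = 4123; 2650 is closer to y = 1778.
So the nearest intersection is the lower-right power point.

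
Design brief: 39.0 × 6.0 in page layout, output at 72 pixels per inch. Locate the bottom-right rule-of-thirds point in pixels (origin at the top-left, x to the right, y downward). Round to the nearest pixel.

In pixels the canvas is 39.0 × 72 = 2808 wide and 6.0 × 72 = 432 tall.
The bottom-right point is two-thirds across and two-thirds down:
x = 2 × 2808/3 ≈ 1872; y = 2 × 432/3 ≈ 288.

x = 1872 px, y = 288 px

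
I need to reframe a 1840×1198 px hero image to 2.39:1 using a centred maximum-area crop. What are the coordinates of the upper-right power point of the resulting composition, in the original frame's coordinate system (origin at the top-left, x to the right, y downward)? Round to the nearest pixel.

x = 1227 px, y = 471 px

1840/1198 < 2.39/1, so the 2.39:1 crop keeps the full width 1840 and trims height to 1840 × 1/2.39 = 769.87 px.
Top offset = (1198 − 769.87)/2 = 214.06 px; left offset = 0.
Upper-right is two-thirds across and one-third down within the crop:
x = 0.00 + 2 × 1840.00/3 ≈ 1227; y = 214.06 + 1 × 769.87/3 ≈ 471.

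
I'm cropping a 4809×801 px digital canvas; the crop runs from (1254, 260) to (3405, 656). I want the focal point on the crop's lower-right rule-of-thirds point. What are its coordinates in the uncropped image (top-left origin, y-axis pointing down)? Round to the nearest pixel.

(2688, 524)

Crop width = 3405 − 1254 = 2151 px; one third is 717.00 px.
Crop height = 656 − 260 = 396 px; one third is 132.00 px.
The lower-right point is two-thirds across and two-thirds down within the crop:
x = 1254 + 2 × 717.00 ≈ 2688; y = 260 + 2 × 132.00 ≈ 524.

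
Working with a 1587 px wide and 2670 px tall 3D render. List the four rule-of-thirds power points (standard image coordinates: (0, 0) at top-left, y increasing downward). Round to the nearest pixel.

One third of 1587 is 529; one third of 2670 is 890.
Vertical third lines at x = 529 and x = 1058; horizontal third lines at y = 890 and y = 1780.

(529, 890), (1058, 890), (529, 1780), (1058, 1780)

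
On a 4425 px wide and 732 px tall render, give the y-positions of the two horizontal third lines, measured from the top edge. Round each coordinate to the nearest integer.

y = 244 px and y = 488 px

732 / 3 = 244, so the horizontal lines sit at one and two thirds of 732.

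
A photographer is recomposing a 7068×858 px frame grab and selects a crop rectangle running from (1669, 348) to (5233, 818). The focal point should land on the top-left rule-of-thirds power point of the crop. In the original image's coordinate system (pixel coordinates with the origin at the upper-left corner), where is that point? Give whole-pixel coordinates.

Crop width = 5233 − 1669 = 3564 px; one third is 1188.00 px.
Crop height = 818 − 348 = 470 px; one third is 156.67 px.
The top-left point is one-third across and one-third down within the crop:
x = 1669 + 1 × 1188.00 ≈ 2857; y = 348 + 1 × 156.67 ≈ 505.

x = 2857 px, y = 505 px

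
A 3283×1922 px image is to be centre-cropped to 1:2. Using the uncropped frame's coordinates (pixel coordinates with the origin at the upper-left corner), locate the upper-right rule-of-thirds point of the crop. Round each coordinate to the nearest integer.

3283/1922 > 1/2, so the 1:2 crop keeps the full height 1922 and trims width to 1922 × 1/2 = 961.00 px.
Left offset = (3283 − 961.00)/2 = 1161.00 px; top offset = 0.
Upper-right is two-thirds across and one-third down within the crop:
x = 1161.00 + 2 × 961.00/3 ≈ 1802; y = 0.00 + 1 × 1922.00/3 ≈ 641.

(1802, 641)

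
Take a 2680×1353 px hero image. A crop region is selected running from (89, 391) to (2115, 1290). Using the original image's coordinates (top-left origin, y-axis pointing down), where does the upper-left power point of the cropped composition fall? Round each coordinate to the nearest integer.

Crop width = 2115 − 89 = 2026 px; one third is 675.33 px.
Crop height = 1290 − 391 = 899 px; one third is 299.67 px.
The upper-left point is one-third across and one-third down within the crop:
x = 89 + 1 × 675.33 ≈ 764; y = 391 + 1 × 299.67 ≈ 691.

x = 764 px, y = 691 px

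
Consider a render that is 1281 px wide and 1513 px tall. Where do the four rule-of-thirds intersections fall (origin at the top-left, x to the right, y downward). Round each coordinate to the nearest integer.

One third of 1281 is 427; one third of 1513 is 504.33.
Vertical third lines at x = 427 and x = 854; horizontal third lines at y = 504 and y = 1009.

(427, 504), (854, 504), (427, 1009), (854, 1009)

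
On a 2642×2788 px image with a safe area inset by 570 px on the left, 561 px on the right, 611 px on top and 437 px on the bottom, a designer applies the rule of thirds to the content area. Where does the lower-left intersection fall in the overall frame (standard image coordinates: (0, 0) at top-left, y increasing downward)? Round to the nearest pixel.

x = 1074 px, y = 1771 px

Content width = 2642 − 570 − 561 = 1511 px; content height = 2788 − 611 − 437 = 1740 px.
Lower-left is one-third across and two-thirds down within the content area.
x = 570 + 1 × 1511/3 = 570 + 503.67 ≈ 1074
y = 611 + 2 × 1740/3 = 611 + 1160.00 ≈ 1771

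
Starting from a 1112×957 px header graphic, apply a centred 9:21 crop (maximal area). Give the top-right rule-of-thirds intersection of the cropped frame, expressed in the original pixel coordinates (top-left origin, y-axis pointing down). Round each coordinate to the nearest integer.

1112/957 > 9/21, so the 9:21 crop keeps the full height 957 and trims width to 957 × 9/21 = 410.14 px.
Left offset = (1112 − 410.14)/2 = 350.93 px; top offset = 0.
Top-right is two-thirds across and one-third down within the crop:
x = 350.93 + 2 × 410.14/3 ≈ 624; y = 0.00 + 1 × 957.00/3 ≈ 319.

(624, 319)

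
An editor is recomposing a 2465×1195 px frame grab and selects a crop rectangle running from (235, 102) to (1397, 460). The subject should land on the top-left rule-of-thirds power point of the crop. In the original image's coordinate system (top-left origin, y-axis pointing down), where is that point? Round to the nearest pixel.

Crop width = 1397 − 235 = 1162 px; one third is 387.33 px.
Crop height = 460 − 102 = 358 px; one third is 119.33 px.
The top-left point is one-third across and one-third down within the crop:
x = 235 + 1 × 387.33 ≈ 622; y = 102 + 1 × 119.33 ≈ 221.

(622, 221)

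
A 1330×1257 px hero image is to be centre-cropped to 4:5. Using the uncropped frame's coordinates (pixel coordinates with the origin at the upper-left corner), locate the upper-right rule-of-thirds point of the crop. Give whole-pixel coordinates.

x = 833 px, y = 419 px

1330/1257 > 4/5, so the 4:5 crop keeps the full height 1257 and trims width to 1257 × 4/5 = 1005.60 px.
Left offset = (1330 − 1005.60)/2 = 162.20 px; top offset = 0.
Upper-right is two-thirds across and one-third down within the crop:
x = 162.20 + 2 × 1005.60/3 ≈ 833; y = 0.00 + 1 × 1257.00/3 ≈ 419.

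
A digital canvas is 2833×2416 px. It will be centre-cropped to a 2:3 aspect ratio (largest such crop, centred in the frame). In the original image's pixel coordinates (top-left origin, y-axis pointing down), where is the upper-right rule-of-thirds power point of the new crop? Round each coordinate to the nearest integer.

2833/2416 > 2/3, so the 2:3 crop keeps the full height 2416 and trims width to 2416 × 2/3 = 1610.67 px.
Left offset = (2833 − 1610.67)/2 = 611.17 px; top offset = 0.
Upper-right is two-thirds across and one-third down within the crop:
x = 611.17 + 2 × 1610.67/3 ≈ 1685; y = 0.00 + 1 × 2416.00/3 ≈ 805.

x = 1685 px, y = 805 px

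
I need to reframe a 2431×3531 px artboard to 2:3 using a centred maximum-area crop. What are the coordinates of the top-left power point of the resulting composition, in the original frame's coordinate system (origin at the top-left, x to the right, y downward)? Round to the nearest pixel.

2431/3531 > 2/3, so the 2:3 crop keeps the full height 3531 and trims width to 3531 × 2/3 = 2354.00 px.
Left offset = (2431 − 2354.00)/2 = 38.50 px; top offset = 0.
Top-left is one-third across and one-third down within the crop:
x = 38.50 + 1 × 2354.00/3 ≈ 823; y = 0.00 + 1 × 3531.00/3 ≈ 1177.

x = 823 px, y = 1177 px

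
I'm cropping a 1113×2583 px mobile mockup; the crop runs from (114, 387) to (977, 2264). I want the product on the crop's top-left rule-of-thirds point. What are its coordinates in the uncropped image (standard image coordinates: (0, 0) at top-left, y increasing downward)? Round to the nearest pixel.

Crop width = 977 − 114 = 863 px; one third is 287.67 px.
Crop height = 2264 − 387 = 1877 px; one third is 625.67 px.
The top-left point is one-third across and one-third down within the crop:
x = 114 + 1 × 287.67 ≈ 402; y = 387 + 1 × 625.67 ≈ 1013.

x = 402 px, y = 1013 px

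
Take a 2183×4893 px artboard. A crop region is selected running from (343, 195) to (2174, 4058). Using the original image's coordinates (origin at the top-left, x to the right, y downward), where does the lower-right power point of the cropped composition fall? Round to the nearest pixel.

(1564, 2770)

Crop width = 2174 − 343 = 1831 px; one third is 610.33 px.
Crop height = 4058 − 195 = 3863 px; one third is 1287.67 px.
The lower-right point is two-thirds across and two-thirds down within the crop:
x = 343 + 2 × 610.33 ≈ 1564; y = 195 + 2 × 1287.67 ≈ 2770.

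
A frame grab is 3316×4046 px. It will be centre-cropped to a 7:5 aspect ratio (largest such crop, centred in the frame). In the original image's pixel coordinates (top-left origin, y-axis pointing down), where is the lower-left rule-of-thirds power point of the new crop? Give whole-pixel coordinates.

x = 1105 px, y = 2418 px

3316/4046 < 7/5, so the 7:5 crop keeps the full width 3316 and trims height to 3316 × 5/7 = 2368.57 px.
Top offset = (4046 − 2368.57)/2 = 838.71 px; left offset = 0.
Lower-left is one-third across and two-thirds down within the crop:
x = 0.00 + 1 × 3316.00/3 ≈ 1105; y = 838.71 + 2 × 2368.57/3 ≈ 2418.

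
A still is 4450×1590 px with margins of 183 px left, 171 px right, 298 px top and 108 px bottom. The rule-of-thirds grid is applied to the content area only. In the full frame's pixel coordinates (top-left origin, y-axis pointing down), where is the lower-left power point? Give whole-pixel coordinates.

(1548, 1087)

Content width = 4450 − 183 − 171 = 4096 px; content height = 1590 − 298 − 108 = 1184 px.
Lower-left is one-third across and two-thirds down within the content area.
x = 183 + 1 × 4096/3 = 183 + 1365.33 ≈ 1548
y = 298 + 2 × 1184/3 = 298 + 789.33 ≈ 1087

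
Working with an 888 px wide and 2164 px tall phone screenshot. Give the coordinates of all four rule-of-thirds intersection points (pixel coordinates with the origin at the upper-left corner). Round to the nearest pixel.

(296, 721), (592, 721), (296, 1443), (592, 1443)

One third of 888 is 296; one third of 2164 is 721.33.
Vertical third lines at x = 296 and x = 592; horizontal third lines at y = 721 and y = 1443.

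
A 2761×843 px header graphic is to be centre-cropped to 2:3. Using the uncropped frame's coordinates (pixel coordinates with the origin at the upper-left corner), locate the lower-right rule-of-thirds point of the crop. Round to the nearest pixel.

(1474, 562)

2761/843 > 2/3, so the 2:3 crop keeps the full height 843 and trims width to 843 × 2/3 = 562.00 px.
Left offset = (2761 − 562.00)/2 = 1099.50 px; top offset = 0.
Lower-right is two-thirds across and two-thirds down within the crop:
x = 1099.50 + 2 × 562.00/3 ≈ 1474; y = 0.00 + 2 × 843.00/3 ≈ 562.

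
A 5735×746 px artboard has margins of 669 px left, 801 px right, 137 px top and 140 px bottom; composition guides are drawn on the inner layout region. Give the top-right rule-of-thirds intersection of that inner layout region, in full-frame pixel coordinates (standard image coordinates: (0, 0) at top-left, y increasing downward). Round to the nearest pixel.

Content width = 5735 − 669 − 801 = 4265 px; content height = 746 − 137 − 140 = 469 px.
Top-right is two-thirds across and one-third down within the inner layout region.
x = 669 + 2 × 4265/3 = 669 + 2843.33 ≈ 3512
y = 137 + 1 × 469/3 = 137 + 156.33 ≈ 293

(3512, 293)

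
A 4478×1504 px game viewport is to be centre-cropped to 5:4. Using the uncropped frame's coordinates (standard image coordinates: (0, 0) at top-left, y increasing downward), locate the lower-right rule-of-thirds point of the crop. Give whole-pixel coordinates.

4478/1504 > 5/4, so the 5:4 crop keeps the full height 1504 and trims width to 1504 × 5/4 = 1880.00 px.
Left offset = (4478 − 1880.00)/2 = 1299.00 px; top offset = 0.
Lower-right is two-thirds across and two-thirds down within the crop:
x = 1299.00 + 2 × 1880.00/3 ≈ 2552; y = 0.00 + 2 × 1504.00/3 ≈ 1003.

x = 2552 px, y = 1003 px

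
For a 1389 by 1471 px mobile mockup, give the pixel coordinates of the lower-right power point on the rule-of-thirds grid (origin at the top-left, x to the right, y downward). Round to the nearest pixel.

The lower-right point sits two-thirds of the way across and two-thirds of the way down.
x = 2 × 1389/3 ≈ 926; y = 2 × 1471/3 ≈ 981.

x = 926 px, y = 981 px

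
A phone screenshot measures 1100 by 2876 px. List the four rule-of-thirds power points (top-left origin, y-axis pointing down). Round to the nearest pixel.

One third of 1100 is 366.67; one third of 2876 is 958.67.
Vertical third lines at x = 367 and x = 733; horizontal third lines at y = 959 and y = 1917.

(367, 959), (733, 959), (367, 1917), (733, 1917)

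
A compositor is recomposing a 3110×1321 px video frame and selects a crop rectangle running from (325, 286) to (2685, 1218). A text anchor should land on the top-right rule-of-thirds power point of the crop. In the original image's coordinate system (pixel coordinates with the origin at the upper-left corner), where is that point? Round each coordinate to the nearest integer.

Crop width = 2685 − 325 = 2360 px; one third is 786.67 px.
Crop height = 1218 − 286 = 932 px; one third is 310.67 px.
The top-right point is two-thirds across and one-third down within the crop:
x = 325 + 2 × 786.67 ≈ 1898; y = 286 + 1 × 310.67 ≈ 597.

x = 1898 px, y = 597 px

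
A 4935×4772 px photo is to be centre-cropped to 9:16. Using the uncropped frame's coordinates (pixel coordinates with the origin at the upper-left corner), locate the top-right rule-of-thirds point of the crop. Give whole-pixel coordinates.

(2915, 1591)

4935/4772 > 9/16, so the 9:16 crop keeps the full height 4772 and trims width to 4772 × 9/16 = 2684.25 px.
Left offset = (4935 − 2684.25)/2 = 1125.38 px; top offset = 0.
Top-right is two-thirds across and one-third down within the crop:
x = 1125.38 + 2 × 2684.25/3 ≈ 2915; y = 0.00 + 1 × 4772.00/3 ≈ 1591.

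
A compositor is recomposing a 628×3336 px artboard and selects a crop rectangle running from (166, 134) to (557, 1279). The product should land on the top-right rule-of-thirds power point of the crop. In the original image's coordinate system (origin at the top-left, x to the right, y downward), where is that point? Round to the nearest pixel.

Crop width = 557 − 166 = 391 px; one third is 130.33 px.
Crop height = 1279 − 134 = 1145 px; one third is 381.67 px.
The top-right point is two-thirds across and one-third down within the crop:
x = 166 + 2 × 130.33 ≈ 427; y = 134 + 1 × 381.67 ≈ 516.

x = 427 px, y = 516 px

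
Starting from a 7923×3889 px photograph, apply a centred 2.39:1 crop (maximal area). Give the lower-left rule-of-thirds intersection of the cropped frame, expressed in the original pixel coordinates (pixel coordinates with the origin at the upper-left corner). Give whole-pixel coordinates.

(2641, 2497)

7923/3889 < 2.39/1, so the 2.39:1 crop keeps the full width 7923 and trims height to 7923 × 1/2.39 = 3315.06 px.
Top offset = (3889 − 3315.06)/2 = 286.97 px; left offset = 0.
Lower-left is one-third across and two-thirds down within the crop:
x = 0.00 + 1 × 7923.00/3 ≈ 2641; y = 286.97 + 2 × 3315.06/3 ≈ 2497.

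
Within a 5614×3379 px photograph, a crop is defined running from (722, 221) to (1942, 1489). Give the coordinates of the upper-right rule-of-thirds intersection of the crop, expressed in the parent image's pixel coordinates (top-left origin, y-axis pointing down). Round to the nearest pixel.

Crop width = 1942 − 722 = 1220 px; one third is 406.67 px.
Crop height = 1489 − 221 = 1268 px; one third is 422.67 px.
The upper-right point is two-thirds across and one-third down within the crop:
x = 722 + 2 × 406.67 ≈ 1535; y = 221 + 1 × 422.67 ≈ 644.

(1535, 644)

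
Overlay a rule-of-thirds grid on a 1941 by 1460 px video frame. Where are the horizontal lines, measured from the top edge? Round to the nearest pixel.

487 px and 973 px

1460 / 3 = 486.67, so the horizontal lines sit at one and two thirds of 1460.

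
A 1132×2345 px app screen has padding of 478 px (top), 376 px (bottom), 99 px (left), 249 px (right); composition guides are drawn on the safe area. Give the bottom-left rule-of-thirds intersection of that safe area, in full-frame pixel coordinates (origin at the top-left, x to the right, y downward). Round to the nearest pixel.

(360, 1472)

Content width = 1132 − 99 − 249 = 784 px; content height = 2345 − 478 − 376 = 1491 px.
Bottom-left is one-third across and two-thirds down within the safe area.
x = 99 + 1 × 784/3 = 99 + 261.33 ≈ 360
y = 478 + 2 × 1491/3 = 478 + 994.00 ≈ 1472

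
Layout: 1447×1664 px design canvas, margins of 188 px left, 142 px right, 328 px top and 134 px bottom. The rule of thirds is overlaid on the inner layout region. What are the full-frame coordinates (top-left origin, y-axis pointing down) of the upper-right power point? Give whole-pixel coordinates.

(933, 729)

Content width = 1447 − 188 − 142 = 1117 px; content height = 1664 − 328 − 134 = 1202 px.
Upper-right is two-thirds across and one-third down within the inner layout region.
x = 188 + 2 × 1117/3 = 188 + 744.67 ≈ 933
y = 328 + 1 × 1202/3 = 328 + 400.67 ≈ 729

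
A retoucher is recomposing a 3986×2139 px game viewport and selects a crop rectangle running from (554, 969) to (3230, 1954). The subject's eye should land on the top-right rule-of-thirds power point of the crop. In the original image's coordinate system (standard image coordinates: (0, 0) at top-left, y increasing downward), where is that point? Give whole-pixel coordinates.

Crop width = 3230 − 554 = 2676 px; one third is 892.00 px.
Crop height = 1954 − 969 = 985 px; one third is 328.33 px.
The top-right point is two-thirds across and one-third down within the crop:
x = 554 + 2 × 892.00 ≈ 2338; y = 969 + 1 × 328.33 ≈ 1297.

x = 2338 px, y = 1297 px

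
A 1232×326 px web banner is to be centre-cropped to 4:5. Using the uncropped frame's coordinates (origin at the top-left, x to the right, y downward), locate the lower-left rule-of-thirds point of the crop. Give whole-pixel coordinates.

1232/326 > 4/5, so the 4:5 crop keeps the full height 326 and trims width to 326 × 4/5 = 260.80 px.
Left offset = (1232 − 260.80)/2 = 485.60 px; top offset = 0.
Lower-left is one-third across and two-thirds down within the crop:
x = 485.60 + 1 × 260.80/3 ≈ 573; y = 0.00 + 2 × 326.00/3 ≈ 217.

(573, 217)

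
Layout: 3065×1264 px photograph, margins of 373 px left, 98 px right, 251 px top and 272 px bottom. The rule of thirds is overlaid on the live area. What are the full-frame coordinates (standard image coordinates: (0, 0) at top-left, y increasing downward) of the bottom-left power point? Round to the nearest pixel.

(1238, 745)

Content width = 3065 − 373 − 98 = 2594 px; content height = 1264 − 251 − 272 = 741 px.
Bottom-left is one-third across and two-thirds down within the live area.
x = 373 + 1 × 2594/3 = 373 + 864.67 ≈ 1238
y = 251 + 2 × 741/3 = 251 + 494.00 ≈ 745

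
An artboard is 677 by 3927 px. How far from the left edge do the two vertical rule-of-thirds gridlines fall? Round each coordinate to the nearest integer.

677 / 3 = 225.67, so the vertical lines sit at one and two thirds of 677.

x = 226 px and x = 451 px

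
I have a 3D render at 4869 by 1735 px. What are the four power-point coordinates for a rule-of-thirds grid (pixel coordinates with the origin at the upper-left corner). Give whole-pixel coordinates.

One third of 4869 is 1623; one third of 1735 is 578.33.
Vertical third lines at x = 1623 and x = 3246; horizontal third lines at y = 578 and y = 1157.

(1623, 578), (3246, 578), (1623, 1157), (3246, 1157)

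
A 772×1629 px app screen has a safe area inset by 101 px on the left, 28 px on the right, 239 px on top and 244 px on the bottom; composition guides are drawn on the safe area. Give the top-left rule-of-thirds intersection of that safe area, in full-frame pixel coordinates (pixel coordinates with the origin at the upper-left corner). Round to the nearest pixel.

Content width = 772 − 101 − 28 = 643 px; content height = 1629 − 239 − 244 = 1146 px.
Top-left is one-third across and one-third down within the safe area.
x = 101 + 1 × 643/3 = 101 + 214.33 ≈ 315
y = 239 + 1 × 1146/3 = 239 + 382.00 ≈ 621

x = 315 px, y = 621 px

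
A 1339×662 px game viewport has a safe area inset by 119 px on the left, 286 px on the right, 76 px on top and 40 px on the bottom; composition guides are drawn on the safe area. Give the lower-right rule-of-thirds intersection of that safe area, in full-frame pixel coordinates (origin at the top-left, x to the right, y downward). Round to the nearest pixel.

Content width = 1339 − 119 − 286 = 934 px; content height = 662 − 76 − 40 = 546 px.
Lower-right is two-thirds across and two-thirds down within the safe area.
x = 119 + 2 × 934/3 = 119 + 622.67 ≈ 742
y = 76 + 2 × 546/3 = 76 + 364.00 ≈ 440

(742, 440)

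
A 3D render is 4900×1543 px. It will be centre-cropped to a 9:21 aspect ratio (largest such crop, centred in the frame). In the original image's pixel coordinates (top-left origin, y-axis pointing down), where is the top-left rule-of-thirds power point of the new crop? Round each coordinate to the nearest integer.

x = 2340 px, y = 514 px

4900/1543 > 9/21, so the 9:21 crop keeps the full height 1543 and trims width to 1543 × 9/21 = 661.29 px.
Left offset = (4900 − 661.29)/2 = 2119.36 px; top offset = 0.
Top-left is one-third across and one-third down within the crop:
x = 2119.36 + 1 × 661.29/3 ≈ 2340; y = 0.00 + 1 × 1543.00/3 ≈ 514.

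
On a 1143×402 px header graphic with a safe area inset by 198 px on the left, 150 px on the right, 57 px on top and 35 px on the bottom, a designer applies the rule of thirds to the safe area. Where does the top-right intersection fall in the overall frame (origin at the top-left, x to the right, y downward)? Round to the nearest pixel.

x = 728 px, y = 160 px

Content width = 1143 − 198 − 150 = 795 px; content height = 402 − 57 − 35 = 310 px.
Top-right is two-thirds across and one-third down within the safe area.
x = 198 + 2 × 795/3 = 198 + 530.00 ≈ 728
y = 57 + 1 × 310/3 = 57 + 103.33 ≈ 160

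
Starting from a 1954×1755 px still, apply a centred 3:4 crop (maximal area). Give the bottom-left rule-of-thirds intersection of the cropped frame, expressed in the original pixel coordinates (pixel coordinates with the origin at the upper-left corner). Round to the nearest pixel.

1954/1755 > 3/4, so the 3:4 crop keeps the full height 1755 and trims width to 1755 × 3/4 = 1316.25 px.
Left offset = (1954 − 1316.25)/2 = 318.88 px; top offset = 0.
Bottom-left is one-third across and two-thirds down within the crop:
x = 318.88 + 1 × 1316.25/3 ≈ 758; y = 0.00 + 2 × 1755.00/3 ≈ 1170.

x = 758 px, y = 1170 px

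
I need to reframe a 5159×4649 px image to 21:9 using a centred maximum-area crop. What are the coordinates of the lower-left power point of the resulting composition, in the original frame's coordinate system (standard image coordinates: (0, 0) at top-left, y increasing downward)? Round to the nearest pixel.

x = 1720 px, y = 2693 px

5159/4649 < 21/9, so the 21:9 crop keeps the full width 5159 and trims height to 5159 × 9/21 = 2211.00 px.
Top offset = (4649 − 2211.00)/2 = 1219.00 px; left offset = 0.
Lower-left is one-third across and two-thirds down within the crop:
x = 0.00 + 1 × 5159.00/3 ≈ 1720; y = 1219.00 + 2 × 2211.00/3 ≈ 2693.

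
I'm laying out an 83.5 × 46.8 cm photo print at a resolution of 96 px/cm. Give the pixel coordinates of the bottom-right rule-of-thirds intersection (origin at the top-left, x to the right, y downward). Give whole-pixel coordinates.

In pixels the canvas is 83.5 × 96 = 8016 wide and 46.8 × 96 = 4492.8 tall.
The bottom-right point is two-thirds across and two-thirds down:
x = 2 × 8016/3 ≈ 5344; y = 2 × 4492.8/3 ≈ 2995.

x = 5344 px, y = 2995 px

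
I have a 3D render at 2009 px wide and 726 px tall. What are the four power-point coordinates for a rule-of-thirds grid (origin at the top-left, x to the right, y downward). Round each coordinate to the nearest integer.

(670, 242), (1339, 242), (670, 484), (1339, 484)

One third of 2009 is 669.67; one third of 726 is 242.
Vertical third lines at x = 670 and x = 1339; horizontal third lines at y = 242 and y = 484.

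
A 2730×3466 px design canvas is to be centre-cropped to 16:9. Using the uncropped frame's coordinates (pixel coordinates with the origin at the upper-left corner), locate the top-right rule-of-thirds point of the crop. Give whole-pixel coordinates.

x = 1820 px, y = 1477 px

2730/3466 < 16/9, so the 16:9 crop keeps the full width 2730 and trims height to 2730 × 9/16 = 1535.62 px.
Top offset = (3466 − 1535.62)/2 = 965.19 px; left offset = 0.
Top-right is two-thirds across and one-third down within the crop:
x = 0.00 + 2 × 2730.00/3 ≈ 1820; y = 965.19 + 1 × 1535.62/3 ≈ 1477.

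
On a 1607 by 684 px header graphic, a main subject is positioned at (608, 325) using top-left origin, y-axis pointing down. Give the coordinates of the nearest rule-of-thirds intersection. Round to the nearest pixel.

Third lines: x ∈ {536, 1071}, y ∈ {228, 456}.
608 is closer to x = 536; 325 is closer to y = 228.
So the nearest intersection is the upper-left power point.

(536, 228)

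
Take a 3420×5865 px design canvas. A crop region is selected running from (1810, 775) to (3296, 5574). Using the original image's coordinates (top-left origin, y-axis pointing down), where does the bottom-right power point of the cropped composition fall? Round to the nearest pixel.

x = 2801 px, y = 3974 px

Crop width = 3296 − 1810 = 1486 px; one third is 495.33 px.
Crop height = 5574 − 775 = 4799 px; one third is 1599.67 px.
The bottom-right point is two-thirds across and two-thirds down within the crop:
x = 1810 + 2 × 495.33 ≈ 2801; y = 775 + 2 × 1599.67 ≈ 3974.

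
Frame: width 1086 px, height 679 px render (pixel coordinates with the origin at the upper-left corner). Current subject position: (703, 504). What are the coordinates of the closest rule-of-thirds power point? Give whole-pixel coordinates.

(724, 453)

Third lines: x ∈ {362, 724}, y ∈ {226, 453}.
703 is closer to x = 724; 504 is closer to y = 453.
So the nearest intersection is the lower-right power point.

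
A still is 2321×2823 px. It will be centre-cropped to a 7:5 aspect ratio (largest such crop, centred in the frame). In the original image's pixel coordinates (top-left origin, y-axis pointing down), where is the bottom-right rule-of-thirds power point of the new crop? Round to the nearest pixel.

(1547, 1688)

2321/2823 < 7/5, so the 7:5 crop keeps the full width 2321 and trims height to 2321 × 5/7 = 1657.86 px.
Top offset = (2823 − 1657.86)/2 = 582.57 px; left offset = 0.
Bottom-right is two-thirds across and two-thirds down within the crop:
x = 0.00 + 2 × 2321.00/3 ≈ 1547; y = 582.57 + 2 × 1657.86/3 ≈ 1688.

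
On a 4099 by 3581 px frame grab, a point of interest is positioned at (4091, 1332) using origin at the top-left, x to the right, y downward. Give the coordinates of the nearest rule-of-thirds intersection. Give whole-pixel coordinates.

(2733, 1194)

Third lines: x ∈ {1366, 2733}, y ∈ {1194, 2387}.
4091 is closer to x = 2733; 1332 is closer to y = 1194.
So the nearest intersection is the upper-right power point.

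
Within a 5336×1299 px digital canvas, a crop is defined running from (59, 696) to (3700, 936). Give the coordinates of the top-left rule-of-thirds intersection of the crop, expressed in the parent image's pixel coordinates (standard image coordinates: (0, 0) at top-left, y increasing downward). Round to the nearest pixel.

Crop width = 3700 − 59 = 3641 px; one third is 1213.67 px.
Crop height = 936 − 696 = 240 px; one third is 80.00 px.
The top-left point is one-third across and one-third down within the crop:
x = 59 + 1 × 1213.67 ≈ 1273; y = 696 + 1 × 80.00 ≈ 776.

(1273, 776)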